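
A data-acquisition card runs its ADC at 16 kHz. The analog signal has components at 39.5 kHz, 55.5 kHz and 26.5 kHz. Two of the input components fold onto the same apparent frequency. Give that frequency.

7.5 kHz

fs/2 = 8 kHz.
39.5 kHz mod fs = 7.5 kHz.
7.5 kHz ≤ fs/2 = 8 kHz, appears at 7.5 kHz.
55.5 kHz mod fs = 7.5 kHz.
7.5 kHz ≤ fs/2 = 8 kHz, appears at 7.5 kHz.
26.5 kHz mod fs = 10.5 kHz.
10.5 kHz > fs/2 = 8 kHz, folds to fs − 10.5 kHz = 5.5 kHz.
39.5 kHz and 55.5 kHz both map to 7.5 kHz.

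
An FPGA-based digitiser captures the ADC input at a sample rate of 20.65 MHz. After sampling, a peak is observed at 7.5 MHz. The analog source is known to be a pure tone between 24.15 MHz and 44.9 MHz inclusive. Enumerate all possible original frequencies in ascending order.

Frequencies that alias to 7.5 MHz are k·fs ± 7.5 MHz for integer k ≥ 0.
k=0: 7.5 MHz.
k=1: 13.15 MHz, 28.15 MHz.
k=2: 33.8 MHz, 48.8 MHz.
k=3: 54.45 MHz, 69.45 MHz.
Within [24.15 MHz, 44.9 MHz]: 28.15 MHz, 33.8 MHz.

28.15 MHz, 33.8 MHz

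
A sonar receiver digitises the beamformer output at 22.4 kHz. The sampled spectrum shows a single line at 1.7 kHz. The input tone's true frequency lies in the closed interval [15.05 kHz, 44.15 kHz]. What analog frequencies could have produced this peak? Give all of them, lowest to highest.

20.7 kHz, 24.1 kHz, 43.1 kHz

Frequencies that alias to 1.7 kHz are k·fs ± 1.7 kHz for integer k ≥ 0.
k=0: 1.7 kHz.
k=1: 20.7 kHz, 24.1 kHz.
k=2: 43.1 kHz, 46.5 kHz.
k=3: 65.5 kHz, 68.9 kHz.
Within [15.05 kHz, 44.15 kHz]: 20.7 kHz, 24.1 kHz, 43.1 kHz.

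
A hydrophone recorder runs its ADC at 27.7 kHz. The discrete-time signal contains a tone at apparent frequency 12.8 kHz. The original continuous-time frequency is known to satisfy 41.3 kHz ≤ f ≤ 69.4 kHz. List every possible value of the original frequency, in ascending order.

42.6 kHz, 68.2 kHz

Frequencies that alias to 12.8 kHz are k·fs ± 12.8 kHz for integer k ≥ 0.
k=0: 12.8 kHz.
k=1: 14.9 kHz, 40.5 kHz.
k=2: 42.6 kHz, 68.2 kHz.
k=3: 70.3 kHz, 95.9 kHz.
Within [41.3 kHz, 69.4 kHz]: 42.6 kHz, 68.2 kHz.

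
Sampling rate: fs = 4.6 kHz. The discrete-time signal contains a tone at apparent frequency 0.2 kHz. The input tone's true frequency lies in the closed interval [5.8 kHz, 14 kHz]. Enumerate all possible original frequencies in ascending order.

9 kHz, 9.4 kHz, 13.6 kHz, 14 kHz

Frequencies that alias to 0.2 kHz are k·fs ± 0.2 kHz for integer k ≥ 0.
k=0: 0.2 kHz.
k=1: 4.4 kHz, 4.8 kHz.
k=2: 9 kHz, 9.4 kHz.
k=3: 13.6 kHz, 14 kHz.
k=4: 18.2 kHz, 18.6 kHz.
Within [5.8 kHz, 14 kHz]: 9 kHz, 9.4 kHz, 13.6 kHz, 14 kHz.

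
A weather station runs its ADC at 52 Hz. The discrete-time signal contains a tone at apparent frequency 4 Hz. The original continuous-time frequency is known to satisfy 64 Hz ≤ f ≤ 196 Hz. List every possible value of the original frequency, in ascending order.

100 Hz, 108 Hz, 152 Hz, 160 Hz

Frequencies that alias to 4 Hz are k·fs ± 4 Hz for integer k ≥ 0.
k=0: 4 Hz.
k=1: 48 Hz, 56 Hz.
k=2: 100 Hz, 108 Hz.
k=3: 152 Hz, 160 Hz.
k=4: 204 Hz, 212 Hz.
Within [64 Hz, 196 Hz]: 100 Hz, 108 Hz, 152 Hz, 160 Hz.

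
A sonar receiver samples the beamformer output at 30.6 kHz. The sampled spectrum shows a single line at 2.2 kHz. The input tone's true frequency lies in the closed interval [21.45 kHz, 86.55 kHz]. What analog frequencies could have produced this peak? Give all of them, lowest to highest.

Frequencies that alias to 2.2 kHz are k·fs ± 2.2 kHz for integer k ≥ 0.
k=0: 2.2 kHz.
k=1: 28.4 kHz, 32.8 kHz.
k=2: 59 kHz, 63.4 kHz.
k=3: 89.6 kHz, 94 kHz.
Within [21.45 kHz, 86.55 kHz]: 28.4 kHz, 32.8 kHz, 59 kHz, 63.4 kHz.

28.4 kHz, 32.8 kHz, 59 kHz, 63.4 kHz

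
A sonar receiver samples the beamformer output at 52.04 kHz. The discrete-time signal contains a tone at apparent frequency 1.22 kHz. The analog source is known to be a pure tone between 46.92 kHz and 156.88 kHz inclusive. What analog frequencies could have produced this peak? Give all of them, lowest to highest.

50.82 kHz, 53.26 kHz, 102.86 kHz, 105.3 kHz, 154.9 kHz

Frequencies that alias to 1.22 kHz are k·fs ± 1.22 kHz for integer k ≥ 0.
k=0: 1.22 kHz.
k=1: 50.82 kHz, 53.26 kHz.
k=2: 102.86 kHz, 105.3 kHz.
k=3: 154.9 kHz, 157.34 kHz.
k=4: 206.94 kHz, 209.38 kHz.
Within [46.92 kHz, 156.88 kHz]: 50.82 kHz, 53.26 kHz, 102.86 kHz, 105.3 kHz, 154.9 kHz.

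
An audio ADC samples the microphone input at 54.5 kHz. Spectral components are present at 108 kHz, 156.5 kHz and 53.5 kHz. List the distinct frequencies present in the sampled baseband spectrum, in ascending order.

fs/2 = 27.25 kHz.
108 kHz mod fs = 53.5 kHz.
53.5 kHz > fs/2 = 27.25 kHz, folds to fs − 53.5 kHz = 1 kHz.
156.5 kHz mod fs = 47.5 kHz.
47.5 kHz > fs/2 = 27.25 kHz, folds to fs − 47.5 kHz = 7 kHz.
53.5 kHz > fs/2 = 27.25 kHz, folds to fs − 53.5 kHz = 1 kHz.
Distinct values: {1 kHz, 7 kHz}.

1 kHz, 7 kHz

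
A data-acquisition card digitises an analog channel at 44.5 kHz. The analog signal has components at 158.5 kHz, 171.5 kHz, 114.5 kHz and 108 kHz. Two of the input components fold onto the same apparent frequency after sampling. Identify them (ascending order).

108 kHz, 114.5 kHz

fs/2 = 22.25 kHz.
158.5 kHz mod fs = 25 kHz.
25 kHz > fs/2 = 22.25 kHz, folds to fs − 25 kHz = 19.5 kHz.
171.5 kHz mod fs = 38 kHz.
38 kHz > fs/2 = 22.25 kHz, folds to fs − 38 kHz = 6.5 kHz.
114.5 kHz mod fs = 25.5 kHz.
25.5 kHz > fs/2 = 22.25 kHz, folds to fs − 25.5 kHz = 19 kHz.
108 kHz mod fs = 19 kHz.
19 kHz ≤ fs/2 = 22.25 kHz, appears at 19 kHz.
108 kHz and 114.5 kHz both map to 19 kHz.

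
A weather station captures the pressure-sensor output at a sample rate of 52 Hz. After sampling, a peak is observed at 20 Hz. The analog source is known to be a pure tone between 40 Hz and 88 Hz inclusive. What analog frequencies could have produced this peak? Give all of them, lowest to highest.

72 Hz, 84 Hz

Frequencies that alias to 20 Hz are k·fs ± 20 Hz for integer k ≥ 0.
k=0: 20 Hz.
k=1: 32 Hz, 72 Hz.
k=2: 84 Hz, 124 Hz.
k=3: 136 Hz, 176 Hz.
Within [40 Hz, 88 Hz]: 72 Hz, 84 Hz.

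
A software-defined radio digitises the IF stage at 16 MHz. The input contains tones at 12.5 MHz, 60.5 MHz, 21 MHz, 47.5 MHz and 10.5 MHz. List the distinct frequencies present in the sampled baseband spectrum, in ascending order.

fs/2 = 8 MHz.
12.5 MHz > fs/2 = 8 MHz, folds to fs − 12.5 MHz = 3.5 MHz.
60.5 MHz mod fs = 12.5 MHz.
12.5 MHz > fs/2 = 8 MHz, folds to fs − 12.5 MHz = 3.5 MHz.
21 MHz mod fs = 5 MHz.
5 MHz ≤ fs/2 = 8 MHz, appears at 5 MHz.
47.5 MHz mod fs = 15.5 MHz.
15.5 MHz > fs/2 = 8 MHz, folds to fs − 15.5 MHz = 0.5 MHz.
10.5 MHz > fs/2 = 8 MHz, folds to fs − 10.5 MHz = 5.5 MHz.
Distinct values: {0.5 MHz, 3.5 MHz, 5 MHz, 5.5 MHz}.

0.5 MHz, 3.5 MHz, 5 MHz, 5.5 MHz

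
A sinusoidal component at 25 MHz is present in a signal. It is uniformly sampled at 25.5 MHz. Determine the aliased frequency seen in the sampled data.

0.5 MHz

25 MHz > fs/2 = 12.75 MHz, folds to fs − 25 MHz = 0.5 MHz.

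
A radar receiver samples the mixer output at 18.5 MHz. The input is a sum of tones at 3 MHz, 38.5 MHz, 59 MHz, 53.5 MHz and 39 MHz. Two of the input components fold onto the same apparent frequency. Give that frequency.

fs/2 = 9.25 MHz.
3 MHz ≤ fs/2 = 9.25 MHz, passes unchanged.
38.5 MHz mod fs = 1.5 MHz.
1.5 MHz ≤ fs/2 = 9.25 MHz, appears at 1.5 MHz.
59 MHz mod fs = 3.5 MHz.
3.5 MHz ≤ fs/2 = 9.25 MHz, appears at 3.5 MHz.
53.5 MHz mod fs = 16.5 MHz.
16.5 MHz > fs/2 = 9.25 MHz, folds to fs − 16.5 MHz = 2 MHz.
39 MHz mod fs = 2 MHz.
2 MHz ≤ fs/2 = 9.25 MHz, appears at 2 MHz.
39 MHz and 53.5 MHz both map to 2 MHz.

2 MHz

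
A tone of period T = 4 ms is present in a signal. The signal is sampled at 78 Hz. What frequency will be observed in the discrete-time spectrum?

16 Hz

T = 4 ms → f = 1/T = 250 Hz.
250 Hz mod fs = 16 Hz.
16 Hz ≤ fs/2 = 39 Hz, appears at 16 Hz.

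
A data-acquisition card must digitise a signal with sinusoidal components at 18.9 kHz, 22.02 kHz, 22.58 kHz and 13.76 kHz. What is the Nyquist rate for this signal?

45.16 kHz

Highest-frequency component: 22.58 kHz.
Nyquist rate = 2 × 22.58 kHz = 45.16 kHz.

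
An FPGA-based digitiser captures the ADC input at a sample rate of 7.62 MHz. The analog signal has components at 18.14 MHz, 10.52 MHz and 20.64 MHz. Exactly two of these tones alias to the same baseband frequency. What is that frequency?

fs/2 = 3.81 MHz.
18.14 MHz mod fs = 2.9 MHz.
2.9 MHz ≤ fs/2 = 3.81 MHz, appears at 2.9 MHz.
10.52 MHz mod fs = 2.9 MHz.
2.9 MHz ≤ fs/2 = 3.81 MHz, appears at 2.9 MHz.
20.64 MHz mod fs = 5.4 MHz.
5.4 MHz > fs/2 = 3.81 MHz, folds to fs − 5.4 MHz = 2.22 MHz.
10.52 MHz and 18.14 MHz both map to 2.9 MHz.

2.9 MHz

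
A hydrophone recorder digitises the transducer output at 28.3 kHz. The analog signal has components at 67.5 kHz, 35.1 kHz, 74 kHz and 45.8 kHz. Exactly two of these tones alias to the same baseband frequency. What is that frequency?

fs/2 = 14.15 kHz.
67.5 kHz mod fs = 10.9 kHz.
10.9 kHz ≤ fs/2 = 14.15 kHz, appears at 10.9 kHz.
35.1 kHz mod fs = 6.8 kHz.
6.8 kHz ≤ fs/2 = 14.15 kHz, appears at 6.8 kHz.
74 kHz mod fs = 17.4 kHz.
17.4 kHz > fs/2 = 14.15 kHz, folds to fs − 17.4 kHz = 10.9 kHz.
45.8 kHz mod fs = 17.5 kHz.
17.5 kHz > fs/2 = 14.15 kHz, folds to fs − 17.5 kHz = 10.8 kHz.
67.5 kHz and 74 kHz both map to 10.9 kHz.

10.9 kHz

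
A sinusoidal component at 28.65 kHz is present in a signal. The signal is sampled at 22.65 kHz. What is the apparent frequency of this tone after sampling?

28.65 kHz mod fs = 6 kHz.
6 kHz ≤ fs/2 = 11.325 kHz, appears at 6 kHz.

6 kHz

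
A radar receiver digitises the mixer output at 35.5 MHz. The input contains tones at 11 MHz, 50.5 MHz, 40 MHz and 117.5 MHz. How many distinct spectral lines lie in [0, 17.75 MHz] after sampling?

3

fs/2 = 17.75 MHz.
11 MHz ≤ fs/2 = 17.75 MHz, passes unchanged.
50.5 MHz mod fs = 15 MHz.
15 MHz ≤ fs/2 = 17.75 MHz, appears at 15 MHz.
40 MHz mod fs = 4.5 MHz.
4.5 MHz ≤ fs/2 = 17.75 MHz, appears at 4.5 MHz.
117.5 MHz mod fs = 11 MHz.
11 MHz ≤ fs/2 = 17.75 MHz, appears at 11 MHz.
Distinct values: {4.5 MHz, 11 MHz, 15 MHz} → 3.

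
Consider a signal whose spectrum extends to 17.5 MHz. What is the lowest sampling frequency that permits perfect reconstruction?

35 MHz

Nyquist rate = 2 × 17.5 MHz = 35 MHz.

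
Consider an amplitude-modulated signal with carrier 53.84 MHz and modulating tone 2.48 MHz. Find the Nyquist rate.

112.64 MHz

AM sidebands sit at fc ± fm = 51.36 MHz and 56.32 MHz.
Highest-frequency component: 56.32 MHz.
Nyquist rate = 2 × 56.32 MHz = 112.64 MHz.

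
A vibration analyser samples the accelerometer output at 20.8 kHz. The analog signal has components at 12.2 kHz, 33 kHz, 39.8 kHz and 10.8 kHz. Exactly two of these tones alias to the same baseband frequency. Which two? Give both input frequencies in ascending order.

12.2 kHz, 33 kHz

fs/2 = 10.4 kHz.
12.2 kHz > fs/2 = 10.4 kHz, folds to fs − 12.2 kHz = 8.6 kHz.
33 kHz mod fs = 12.2 kHz.
12.2 kHz > fs/2 = 10.4 kHz, folds to fs − 12.2 kHz = 8.6 kHz.
39.8 kHz mod fs = 19 kHz.
19 kHz > fs/2 = 10.4 kHz, folds to fs − 19 kHz = 1.8 kHz.
10.8 kHz > fs/2 = 10.4 kHz, folds to fs − 10.8 kHz = 10 kHz.
12.2 kHz and 33 kHz both map to 8.6 kHz.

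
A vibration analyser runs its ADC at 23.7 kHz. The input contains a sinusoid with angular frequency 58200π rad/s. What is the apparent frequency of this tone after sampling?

5.4 kHz

ω = 58200π rad/s → f = ω/(2π) = 29100 Hz = 29.1 kHz.
29.1 kHz mod fs = 5.4 kHz.
5.4 kHz ≤ fs/2 = 11.85 kHz, appears at 5.4 kHz.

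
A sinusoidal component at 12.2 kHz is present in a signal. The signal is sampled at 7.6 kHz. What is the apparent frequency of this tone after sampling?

12.2 kHz mod fs = 4.6 kHz.
4.6 kHz > fs/2 = 3.8 kHz, folds to fs − 4.6 kHz = 3 kHz.

3 kHz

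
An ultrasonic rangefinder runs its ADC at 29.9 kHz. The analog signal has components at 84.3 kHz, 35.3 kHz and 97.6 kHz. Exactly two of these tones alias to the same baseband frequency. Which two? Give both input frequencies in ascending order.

fs/2 = 14.95 kHz.
84.3 kHz mod fs = 24.5 kHz.
24.5 kHz > fs/2 = 14.95 kHz, folds to fs − 24.5 kHz = 5.4 kHz.
35.3 kHz mod fs = 5.4 kHz.
5.4 kHz ≤ fs/2 = 14.95 kHz, appears at 5.4 kHz.
97.6 kHz mod fs = 7.9 kHz.
7.9 kHz ≤ fs/2 = 14.95 kHz, appears at 7.9 kHz.
35.3 kHz and 84.3 kHz both map to 5.4 kHz.

35.3 kHz, 84.3 kHz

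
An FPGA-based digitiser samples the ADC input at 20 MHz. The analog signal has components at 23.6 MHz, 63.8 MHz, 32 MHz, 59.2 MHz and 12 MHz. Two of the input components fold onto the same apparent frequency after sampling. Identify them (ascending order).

12 MHz, 32 MHz

fs/2 = 10 MHz.
23.6 MHz mod fs = 3.6 MHz.
3.6 MHz ≤ fs/2 = 10 MHz, appears at 3.6 MHz.
63.8 MHz mod fs = 3.8 MHz.
3.8 MHz ≤ fs/2 = 10 MHz, appears at 3.8 MHz.
32 MHz mod fs = 12 MHz.
12 MHz > fs/2 = 10 MHz, folds to fs − 12 MHz = 8 MHz.
59.2 MHz mod fs = 19.2 MHz.
19.2 MHz > fs/2 = 10 MHz, folds to fs − 19.2 MHz = 0.8 MHz.
12 MHz > fs/2 = 10 MHz, folds to fs − 12 MHz = 8 MHz.
12 MHz and 32 MHz both map to 8 MHz.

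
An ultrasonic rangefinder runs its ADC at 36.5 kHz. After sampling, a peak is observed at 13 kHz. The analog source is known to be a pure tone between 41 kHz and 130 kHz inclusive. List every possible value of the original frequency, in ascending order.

49.5 kHz, 60 kHz, 86 kHz, 96.5 kHz, 122.5 kHz

Frequencies that alias to 13 kHz are k·fs ± 13 kHz for integer k ≥ 0.
k=0: 13 kHz.
k=1: 23.5 kHz, 49.5 kHz.
k=2: 60 kHz, 86 kHz.
k=3: 96.5 kHz, 122.5 kHz.
k=4: 133 kHz, 159 kHz.
Within [41 kHz, 130 kHz]: 49.5 kHz, 60 kHz, 86 kHz, 96.5 kHz, 122.5 kHz.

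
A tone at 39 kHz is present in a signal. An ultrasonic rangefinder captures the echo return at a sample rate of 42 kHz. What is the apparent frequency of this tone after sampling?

39 kHz > fs/2 = 21 kHz, folds to fs − 39 kHz = 3 kHz.

3 kHz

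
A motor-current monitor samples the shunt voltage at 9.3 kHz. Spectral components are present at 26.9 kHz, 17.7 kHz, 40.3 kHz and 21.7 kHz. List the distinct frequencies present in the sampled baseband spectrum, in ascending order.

0.9 kHz, 1 kHz, 3.1 kHz

fs/2 = 4.65 kHz.
26.9 kHz mod fs = 8.3 kHz.
8.3 kHz > fs/2 = 4.65 kHz, folds to fs − 8.3 kHz = 1 kHz.
17.7 kHz mod fs = 8.4 kHz.
8.4 kHz > fs/2 = 4.65 kHz, folds to fs − 8.4 kHz = 0.9 kHz.
40.3 kHz mod fs = 3.1 kHz.
3.1 kHz ≤ fs/2 = 4.65 kHz, appears at 3.1 kHz.
21.7 kHz mod fs = 3.1 kHz.
3.1 kHz ≤ fs/2 = 4.65 kHz, appears at 3.1 kHz.
Distinct values: {0.9 kHz, 1 kHz, 3.1 kHz}.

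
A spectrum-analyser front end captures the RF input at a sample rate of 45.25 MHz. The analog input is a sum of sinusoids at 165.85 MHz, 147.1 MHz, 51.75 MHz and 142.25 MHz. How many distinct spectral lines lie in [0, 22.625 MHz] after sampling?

3

fs/2 = 22.625 MHz.
165.85 MHz mod fs = 30.1 MHz.
30.1 MHz > fs/2 = 22.625 MHz, folds to fs − 30.1 MHz = 15.15 MHz.
147.1 MHz mod fs = 11.35 MHz.
11.35 MHz ≤ fs/2 = 22.625 MHz, appears at 11.35 MHz.
51.75 MHz mod fs = 6.5 MHz.
6.5 MHz ≤ fs/2 = 22.625 MHz, appears at 6.5 MHz.
142.25 MHz mod fs = 6.5 MHz.
6.5 MHz ≤ fs/2 = 22.625 MHz, appears at 6.5 MHz.
Distinct values: {6.5 MHz, 11.35 MHz, 15.15 MHz} → 3.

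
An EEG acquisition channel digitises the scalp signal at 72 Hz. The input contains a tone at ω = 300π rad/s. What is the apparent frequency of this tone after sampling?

ω = 300π rad/s → f = ω/(2π) = 150 Hz.
150 Hz mod fs = 6 Hz.
6 Hz ≤ fs/2 = 36 Hz, appears at 6 Hz.

6 Hz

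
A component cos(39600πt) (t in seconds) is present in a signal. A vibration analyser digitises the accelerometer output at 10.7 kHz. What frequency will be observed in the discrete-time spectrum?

1.6 kHz

ω = 39600π rad/s → f = ω/(2π) = 19800 Hz = 19.8 kHz.
19.8 kHz mod fs = 9.1 kHz.
9.1 kHz > fs/2 = 5.35 kHz, folds to fs − 9.1 kHz = 1.6 kHz.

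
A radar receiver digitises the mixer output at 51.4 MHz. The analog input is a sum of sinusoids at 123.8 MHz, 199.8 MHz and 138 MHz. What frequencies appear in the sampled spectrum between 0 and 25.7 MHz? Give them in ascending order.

5.8 MHz, 16.2 MHz, 21 MHz

fs/2 = 25.7 MHz.
123.8 MHz mod fs = 21 MHz.
21 MHz ≤ fs/2 = 25.7 MHz, appears at 21 MHz.
199.8 MHz mod fs = 45.6 MHz.
45.6 MHz > fs/2 = 25.7 MHz, folds to fs − 45.6 MHz = 5.8 MHz.
138 MHz mod fs = 35.2 MHz.
35.2 MHz > fs/2 = 25.7 MHz, folds to fs − 35.2 MHz = 16.2 MHz.
Distinct values: {5.8 MHz, 16.2 MHz, 21 MHz}.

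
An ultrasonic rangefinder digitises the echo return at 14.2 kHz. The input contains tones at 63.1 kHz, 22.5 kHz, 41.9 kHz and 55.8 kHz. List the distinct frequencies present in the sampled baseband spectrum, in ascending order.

0.7 kHz, 1 kHz, 5.9 kHz, 6.3 kHz

fs/2 = 7.1 kHz.
63.1 kHz mod fs = 6.3 kHz.
6.3 kHz ≤ fs/2 = 7.1 kHz, appears at 6.3 kHz.
22.5 kHz mod fs = 8.3 kHz.
8.3 kHz > fs/2 = 7.1 kHz, folds to fs − 8.3 kHz = 5.9 kHz.
41.9 kHz mod fs = 13.5 kHz.
13.5 kHz > fs/2 = 7.1 kHz, folds to fs − 13.5 kHz = 0.7 kHz.
55.8 kHz mod fs = 13.2 kHz.
13.2 kHz > fs/2 = 7.1 kHz, folds to fs − 13.2 kHz = 1 kHz.
Distinct values: {0.7 kHz, 1 kHz, 5.9 kHz, 6.3 kHz}.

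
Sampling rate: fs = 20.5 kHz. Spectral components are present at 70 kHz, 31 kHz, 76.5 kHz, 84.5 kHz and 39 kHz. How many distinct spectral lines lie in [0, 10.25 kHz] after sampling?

5

fs/2 = 10.25 kHz.
70 kHz mod fs = 8.5 kHz.
8.5 kHz ≤ fs/2 = 10.25 kHz, appears at 8.5 kHz.
31 kHz mod fs = 10.5 kHz.
10.5 kHz > fs/2 = 10.25 kHz, folds to fs − 10.5 kHz = 10 kHz.
76.5 kHz mod fs = 15 kHz.
15 kHz > fs/2 = 10.25 kHz, folds to fs − 15 kHz = 5.5 kHz.
84.5 kHz mod fs = 2.5 kHz.
2.5 kHz ≤ fs/2 = 10.25 kHz, appears at 2.5 kHz.
39 kHz mod fs = 18.5 kHz.
18.5 kHz > fs/2 = 10.25 kHz, folds to fs − 18.5 kHz = 2 kHz.
Distinct values: {2 kHz, 2.5 kHz, 5.5 kHz, 8.5 kHz, 10 kHz} → 5.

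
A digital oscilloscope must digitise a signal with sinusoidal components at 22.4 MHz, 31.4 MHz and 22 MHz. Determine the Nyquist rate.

62.8 MHz

Highest-frequency component: 31.4 MHz.
Nyquist rate = 2 × 31.4 MHz = 62.8 MHz.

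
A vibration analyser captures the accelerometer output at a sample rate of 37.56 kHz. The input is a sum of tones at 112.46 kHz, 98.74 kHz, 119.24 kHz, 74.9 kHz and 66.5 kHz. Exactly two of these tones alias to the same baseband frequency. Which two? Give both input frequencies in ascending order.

fs/2 = 18.78 kHz.
112.46 kHz mod fs = 37.34 kHz.
37.34 kHz > fs/2 = 18.78 kHz, folds to fs − 37.34 kHz = 0.22 kHz.
98.74 kHz mod fs = 23.62 kHz.
23.62 kHz > fs/2 = 18.78 kHz, folds to fs − 23.62 kHz = 13.94 kHz.
119.24 kHz mod fs = 6.56 kHz.
6.56 kHz ≤ fs/2 = 18.78 kHz, appears at 6.56 kHz.
74.9 kHz mod fs = 37.34 kHz.
37.34 kHz > fs/2 = 18.78 kHz, folds to fs − 37.34 kHz = 0.22 kHz.
66.5 kHz mod fs = 28.94 kHz.
28.94 kHz > fs/2 = 18.78 kHz, folds to fs − 28.94 kHz = 8.62 kHz.
74.9 kHz and 112.46 kHz both map to 0.22 kHz.

74.9 kHz, 112.46 kHz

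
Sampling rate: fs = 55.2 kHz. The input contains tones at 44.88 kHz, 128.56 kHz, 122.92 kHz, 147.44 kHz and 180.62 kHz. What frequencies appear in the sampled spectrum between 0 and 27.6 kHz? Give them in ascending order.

fs/2 = 27.6 kHz.
44.88 kHz > fs/2 = 27.6 kHz, folds to fs − 44.88 kHz = 10.32 kHz.
128.56 kHz mod fs = 18.16 kHz.
18.16 kHz ≤ fs/2 = 27.6 kHz, appears at 18.16 kHz.
122.92 kHz mod fs = 12.52 kHz.
12.52 kHz ≤ fs/2 = 27.6 kHz, appears at 12.52 kHz.
147.44 kHz mod fs = 37.04 kHz.
37.04 kHz > fs/2 = 27.6 kHz, folds to fs − 37.04 kHz = 18.16 kHz.
180.62 kHz mod fs = 15.02 kHz.
15.02 kHz ≤ fs/2 = 27.6 kHz, appears at 15.02 kHz.
Distinct values: {10.32 kHz, 12.52 kHz, 15.02 kHz, 18.16 kHz}.

10.32 kHz, 12.52 kHz, 15.02 kHz, 18.16 kHz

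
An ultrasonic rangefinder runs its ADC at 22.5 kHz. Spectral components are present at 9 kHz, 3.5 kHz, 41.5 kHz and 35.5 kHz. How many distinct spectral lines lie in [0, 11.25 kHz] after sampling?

fs/2 = 11.25 kHz.
9 kHz ≤ fs/2 = 11.25 kHz, passes unchanged.
3.5 kHz ≤ fs/2 = 11.25 kHz, passes unchanged.
41.5 kHz mod fs = 19 kHz.
19 kHz > fs/2 = 11.25 kHz, folds to fs − 19 kHz = 3.5 kHz.
35.5 kHz mod fs = 13 kHz.
13 kHz > fs/2 = 11.25 kHz, folds to fs − 13 kHz = 9.5 kHz.
Distinct values: {3.5 kHz, 9 kHz, 9.5 kHz} → 3.

3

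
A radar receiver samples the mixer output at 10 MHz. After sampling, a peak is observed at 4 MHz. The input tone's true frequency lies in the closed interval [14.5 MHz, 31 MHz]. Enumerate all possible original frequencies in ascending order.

Frequencies that alias to 4 MHz are k·fs ± 4 MHz for integer k ≥ 0.
k=0: 4 MHz.
k=1: 6 MHz, 14 MHz.
k=2: 16 MHz, 24 MHz.
k=3: 26 MHz, 34 MHz.
k=4: 36 MHz, 44 MHz.
Within [14.5 MHz, 31 MHz]: 16 MHz, 24 MHz, 26 MHz.

16 MHz, 24 MHz, 26 MHz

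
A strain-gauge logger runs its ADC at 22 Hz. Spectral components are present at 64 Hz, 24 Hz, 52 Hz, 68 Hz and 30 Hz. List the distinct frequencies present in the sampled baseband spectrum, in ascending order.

fs/2 = 11 Hz.
64 Hz mod fs = 20 Hz.
20 Hz > fs/2 = 11 Hz, folds to fs − 20 Hz = 2 Hz.
24 Hz mod fs = 2 Hz.
2 Hz ≤ fs/2 = 11 Hz, appears at 2 Hz.
52 Hz mod fs = 8 Hz.
8 Hz ≤ fs/2 = 11 Hz, appears at 8 Hz.
68 Hz mod fs = 2 Hz.
2 Hz ≤ fs/2 = 11 Hz, appears at 2 Hz.
30 Hz mod fs = 8 Hz.
8 Hz ≤ fs/2 = 11 Hz, appears at 8 Hz.
Distinct values: {2 Hz, 8 Hz}.

2 Hz, 8 Hz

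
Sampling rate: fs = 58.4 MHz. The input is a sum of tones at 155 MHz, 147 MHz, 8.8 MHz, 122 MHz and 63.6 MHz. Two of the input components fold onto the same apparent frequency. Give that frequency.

5.2 MHz

fs/2 = 29.2 MHz.
155 MHz mod fs = 38.2 MHz.
38.2 MHz > fs/2 = 29.2 MHz, folds to fs − 38.2 MHz = 20.2 MHz.
147 MHz mod fs = 30.2 MHz.
30.2 MHz > fs/2 = 29.2 MHz, folds to fs − 30.2 MHz = 28.2 MHz.
8.8 MHz ≤ fs/2 = 29.2 MHz, passes unchanged.
122 MHz mod fs = 5.2 MHz.
5.2 MHz ≤ fs/2 = 29.2 MHz, appears at 5.2 MHz.
63.6 MHz mod fs = 5.2 MHz.
5.2 MHz ≤ fs/2 = 29.2 MHz, appears at 5.2 MHz.
63.6 MHz and 122 MHz both map to 5.2 MHz.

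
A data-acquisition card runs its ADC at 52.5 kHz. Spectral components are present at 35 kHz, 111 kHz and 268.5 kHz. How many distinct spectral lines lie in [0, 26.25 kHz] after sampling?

fs/2 = 26.25 kHz.
35 kHz > fs/2 = 26.25 kHz, folds to fs − 35 kHz = 17.5 kHz.
111 kHz mod fs = 6 kHz.
6 kHz ≤ fs/2 = 26.25 kHz, appears at 6 kHz.
268.5 kHz mod fs = 6 kHz.
6 kHz ≤ fs/2 = 26.25 kHz, appears at 6 kHz.
Distinct values: {6 kHz, 17.5 kHz} → 2.

2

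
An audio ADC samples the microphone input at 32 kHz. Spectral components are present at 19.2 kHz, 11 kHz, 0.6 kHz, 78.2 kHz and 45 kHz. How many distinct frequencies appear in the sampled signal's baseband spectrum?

fs/2 = 16 kHz.
19.2 kHz > fs/2 = 16 kHz, folds to fs − 19.2 kHz = 12.8 kHz.
11 kHz ≤ fs/2 = 16 kHz, passes unchanged.
0.6 kHz ≤ fs/2 = 16 kHz, passes unchanged.
78.2 kHz mod fs = 14.2 kHz.
14.2 kHz ≤ fs/2 = 16 kHz, appears at 14.2 kHz.
45 kHz mod fs = 13 kHz.
13 kHz ≤ fs/2 = 16 kHz, appears at 13 kHz.
Distinct values: {0.6 kHz, 11 kHz, 12.8 kHz, 13 kHz, 14.2 kHz} → 5.

5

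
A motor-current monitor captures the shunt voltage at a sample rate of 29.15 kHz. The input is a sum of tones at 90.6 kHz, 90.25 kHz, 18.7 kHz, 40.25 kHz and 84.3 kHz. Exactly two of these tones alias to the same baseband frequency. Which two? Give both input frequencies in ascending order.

fs/2 = 14.575 kHz.
90.6 kHz mod fs = 3.15 kHz.
3.15 kHz ≤ fs/2 = 14.575 kHz, appears at 3.15 kHz.
90.25 kHz mod fs = 2.8 kHz.
2.8 kHz ≤ fs/2 = 14.575 kHz, appears at 2.8 kHz.
18.7 kHz > fs/2 = 14.575 kHz, folds to fs − 18.7 kHz = 10.45 kHz.
40.25 kHz mod fs = 11.1 kHz.
11.1 kHz ≤ fs/2 = 14.575 kHz, appears at 11.1 kHz.
84.3 kHz mod fs = 26 kHz.
26 kHz > fs/2 = 14.575 kHz, folds to fs − 26 kHz = 3.15 kHz.
84.3 kHz and 90.6 kHz both map to 3.15 kHz.

84.3 kHz, 90.6 kHz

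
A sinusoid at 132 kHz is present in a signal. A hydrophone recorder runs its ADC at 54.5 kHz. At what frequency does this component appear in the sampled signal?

23 kHz

132 kHz mod fs = 23 kHz.
23 kHz ≤ fs/2 = 27.25 kHz, appears at 23 kHz.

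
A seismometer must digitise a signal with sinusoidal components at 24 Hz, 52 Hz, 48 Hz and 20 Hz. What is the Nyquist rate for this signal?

104 Hz

Highest-frequency component: 52 Hz.
Nyquist rate = 2 × 52 Hz = 104 Hz.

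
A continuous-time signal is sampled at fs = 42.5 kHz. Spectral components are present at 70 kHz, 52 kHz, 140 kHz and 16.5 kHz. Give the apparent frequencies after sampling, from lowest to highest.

9.5 kHz, 12.5 kHz, 15 kHz, 16.5 kHz

fs/2 = 21.25 kHz.
70 kHz mod fs = 27.5 kHz.
27.5 kHz > fs/2 = 21.25 kHz, folds to fs − 27.5 kHz = 15 kHz.
52 kHz mod fs = 9.5 kHz.
9.5 kHz ≤ fs/2 = 21.25 kHz, appears at 9.5 kHz.
140 kHz mod fs = 12.5 kHz.
12.5 kHz ≤ fs/2 = 21.25 kHz, appears at 12.5 kHz.
16.5 kHz ≤ fs/2 = 21.25 kHz, passes unchanged.
Distinct values: {9.5 kHz, 12.5 kHz, 15 kHz, 16.5 kHz}.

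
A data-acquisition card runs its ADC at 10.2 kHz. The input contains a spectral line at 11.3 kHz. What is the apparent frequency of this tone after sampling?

11.3 kHz mod fs = 1.1 kHz.
1.1 kHz ≤ fs/2 = 5.1 kHz, appears at 1.1 kHz.

1.1 kHz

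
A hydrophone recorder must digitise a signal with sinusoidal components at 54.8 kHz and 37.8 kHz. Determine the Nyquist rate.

109.6 kHz

Highest-frequency component: 54.8 kHz.
Nyquist rate = 2 × 54.8 kHz = 109.6 kHz.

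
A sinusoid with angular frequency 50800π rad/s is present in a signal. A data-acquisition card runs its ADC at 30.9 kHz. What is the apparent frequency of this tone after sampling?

5.5 kHz

ω = 50800π rad/s → f = ω/(2π) = 25400 Hz = 25.4 kHz.
25.4 kHz > fs/2 = 15.45 kHz, folds to fs − 25.4 kHz = 5.5 kHz.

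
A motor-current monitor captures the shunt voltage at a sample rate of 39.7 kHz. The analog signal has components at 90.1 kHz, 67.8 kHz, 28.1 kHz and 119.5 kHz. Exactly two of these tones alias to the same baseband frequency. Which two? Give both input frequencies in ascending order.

28.1 kHz, 67.8 kHz

fs/2 = 19.85 kHz.
90.1 kHz mod fs = 10.7 kHz.
10.7 kHz ≤ fs/2 = 19.85 kHz, appears at 10.7 kHz.
67.8 kHz mod fs = 28.1 kHz.
28.1 kHz > fs/2 = 19.85 kHz, folds to fs − 28.1 kHz = 11.6 kHz.
28.1 kHz > fs/2 = 19.85 kHz, folds to fs − 28.1 kHz = 11.6 kHz.
119.5 kHz mod fs = 0.4 kHz.
0.4 kHz ≤ fs/2 = 19.85 kHz, appears at 0.4 kHz.
28.1 kHz and 67.8 kHz both map to 11.6 kHz.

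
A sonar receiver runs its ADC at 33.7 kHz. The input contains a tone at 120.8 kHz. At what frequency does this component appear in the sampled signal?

120.8 kHz mod fs = 19.7 kHz.
19.7 kHz > fs/2 = 16.85 kHz, folds to fs − 19.7 kHz = 14 kHz.

14 kHz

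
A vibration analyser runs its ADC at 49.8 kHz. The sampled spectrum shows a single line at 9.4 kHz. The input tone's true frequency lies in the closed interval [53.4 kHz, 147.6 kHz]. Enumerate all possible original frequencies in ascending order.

Frequencies that alias to 9.4 kHz are k·fs ± 9.4 kHz for integer k ≥ 0.
k=0: 9.4 kHz.
k=1: 40.4 kHz, 59.2 kHz.
k=2: 90.2 kHz, 109 kHz.
k=3: 140 kHz, 158.8 kHz.
k=4: 189.8 kHz, 208.6 kHz.
Within [53.4 kHz, 147.6 kHz]: 59.2 kHz, 90.2 kHz, 109 kHz, 140 kHz.

59.2 kHz, 90.2 kHz, 109 kHz, 140 kHz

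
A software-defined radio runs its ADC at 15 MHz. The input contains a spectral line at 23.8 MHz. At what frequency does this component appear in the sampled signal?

6.2 MHz

23.8 MHz mod fs = 8.8 MHz.
8.8 MHz > fs/2 = 7.5 MHz, folds to fs − 8.8 MHz = 6.2 MHz.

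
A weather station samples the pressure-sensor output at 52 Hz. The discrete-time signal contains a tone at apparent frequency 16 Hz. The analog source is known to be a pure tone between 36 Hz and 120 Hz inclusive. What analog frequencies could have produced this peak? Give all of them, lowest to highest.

36 Hz, 68 Hz, 88 Hz, 120 Hz

Frequencies that alias to 16 Hz are k·fs ± 16 Hz for integer k ≥ 0.
k=0: 16 Hz.
k=1: 36 Hz, 68 Hz.
k=2: 88 Hz, 120 Hz.
k=3: 140 Hz, 172 Hz.
Within [36 Hz, 120 Hz]: 36 Hz, 68 Hz, 88 Hz, 120 Hz.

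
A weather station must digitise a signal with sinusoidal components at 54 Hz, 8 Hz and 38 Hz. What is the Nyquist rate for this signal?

Highest-frequency component: 54 Hz.
Nyquist rate = 2 × 54 Hz = 108 Hz.

108 Hz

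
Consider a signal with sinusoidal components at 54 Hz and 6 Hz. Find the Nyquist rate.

108 Hz

Highest-frequency component: 54 Hz.
Nyquist rate = 2 × 54 Hz = 108 Hz.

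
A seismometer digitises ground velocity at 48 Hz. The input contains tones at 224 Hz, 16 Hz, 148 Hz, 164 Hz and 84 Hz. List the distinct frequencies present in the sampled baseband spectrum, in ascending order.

fs/2 = 24 Hz.
224 Hz mod fs = 32 Hz.
32 Hz > fs/2 = 24 Hz, folds to fs − 32 Hz = 16 Hz.
16 Hz ≤ fs/2 = 24 Hz, passes unchanged.
148 Hz mod fs = 4 Hz.
4 Hz ≤ fs/2 = 24 Hz, appears at 4 Hz.
164 Hz mod fs = 20 Hz.
20 Hz ≤ fs/2 = 24 Hz, appears at 20 Hz.
84 Hz mod fs = 36 Hz.
36 Hz > fs/2 = 24 Hz, folds to fs − 36 Hz = 12 Hz.
Distinct values: {4 Hz, 12 Hz, 16 Hz, 20 Hz}.

4 Hz, 12 Hz, 16 Hz, 20 Hz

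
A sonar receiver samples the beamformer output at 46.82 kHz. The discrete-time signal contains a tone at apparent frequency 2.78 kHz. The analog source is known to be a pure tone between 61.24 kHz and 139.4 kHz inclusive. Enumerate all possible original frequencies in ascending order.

90.86 kHz, 96.42 kHz, 137.68 kHz

Frequencies that alias to 2.78 kHz are k·fs ± 2.78 kHz for integer k ≥ 0.
k=0: 2.78 kHz.
k=1: 44.04 kHz, 49.6 kHz.
k=2: 90.86 kHz, 96.42 kHz.
k=3: 137.68 kHz, 143.24 kHz.
k=4: 184.5 kHz, 190.06 kHz.
Within [61.24 kHz, 139.4 kHz]: 90.86 kHz, 96.42 kHz, 137.68 kHz.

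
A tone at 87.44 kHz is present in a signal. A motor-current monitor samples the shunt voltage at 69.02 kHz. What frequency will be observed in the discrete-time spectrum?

18.42 kHz

87.44 kHz mod fs = 18.42 kHz.
18.42 kHz ≤ fs/2 = 34.51 kHz, appears at 18.42 kHz.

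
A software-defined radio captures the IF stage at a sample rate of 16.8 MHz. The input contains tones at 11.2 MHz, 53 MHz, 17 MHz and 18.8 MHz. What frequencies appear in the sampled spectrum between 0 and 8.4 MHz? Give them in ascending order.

0.2 MHz, 2 MHz, 2.6 MHz, 5.6 MHz

fs/2 = 8.4 MHz.
11.2 MHz > fs/2 = 8.4 MHz, folds to fs − 11.2 MHz = 5.6 MHz.
53 MHz mod fs = 2.6 MHz.
2.6 MHz ≤ fs/2 = 8.4 MHz, appears at 2.6 MHz.
17 MHz mod fs = 0.2 MHz.
0.2 MHz ≤ fs/2 = 8.4 MHz, appears at 0.2 MHz.
18.8 MHz mod fs = 2 MHz.
2 MHz ≤ fs/2 = 8.4 MHz, appears at 2 MHz.
Distinct values: {0.2 MHz, 2 MHz, 2.6 MHz, 5.6 MHz}.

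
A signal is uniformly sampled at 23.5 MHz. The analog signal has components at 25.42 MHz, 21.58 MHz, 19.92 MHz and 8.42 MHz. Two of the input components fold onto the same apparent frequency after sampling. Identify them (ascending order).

fs/2 = 11.75 MHz.
25.42 MHz mod fs = 1.92 MHz.
1.92 MHz ≤ fs/2 = 11.75 MHz, appears at 1.92 MHz.
21.58 MHz > fs/2 = 11.75 MHz, folds to fs − 21.58 MHz = 1.92 MHz.
19.92 MHz > fs/2 = 11.75 MHz, folds to fs − 19.92 MHz = 3.58 MHz.
8.42 MHz ≤ fs/2 = 11.75 MHz, passes unchanged.
21.58 MHz and 25.42 MHz both map to 1.92 MHz.

21.58 MHz, 25.42 MHz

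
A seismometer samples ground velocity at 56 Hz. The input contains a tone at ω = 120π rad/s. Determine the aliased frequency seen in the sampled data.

4 Hz

ω = 120π rad/s → f = ω/(2π) = 60 Hz.
60 Hz mod fs = 4 Hz.
4 Hz ≤ fs/2 = 28 Hz, appears at 4 Hz.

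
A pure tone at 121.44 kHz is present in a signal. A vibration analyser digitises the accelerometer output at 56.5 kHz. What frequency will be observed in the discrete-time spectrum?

8.44 kHz

121.44 kHz mod fs = 8.44 kHz.
8.44 kHz ≤ fs/2 = 28.25 kHz, appears at 8.44 kHz.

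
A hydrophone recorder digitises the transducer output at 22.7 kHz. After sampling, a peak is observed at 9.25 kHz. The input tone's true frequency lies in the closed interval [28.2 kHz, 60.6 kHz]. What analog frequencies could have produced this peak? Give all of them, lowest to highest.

Frequencies that alias to 9.25 kHz are k·fs ± 9.25 kHz for integer k ≥ 0.
k=0: 9.25 kHz.
k=1: 13.45 kHz, 31.95 kHz.
k=2: 36.15 kHz, 54.65 kHz.
k=3: 58.85 kHz, 77.35 kHz.
k=4: 81.55 kHz, 100.05 kHz.
Within [28.2 kHz, 60.6 kHz]: 31.95 kHz, 36.15 kHz, 54.65 kHz, 58.85 kHz.

31.95 kHz, 36.15 kHz, 54.65 kHz, 58.85 kHz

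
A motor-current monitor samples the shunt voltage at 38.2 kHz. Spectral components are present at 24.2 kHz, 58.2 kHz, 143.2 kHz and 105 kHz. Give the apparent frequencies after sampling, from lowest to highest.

9.6 kHz, 14 kHz, 18.2 kHz

fs/2 = 19.1 kHz.
24.2 kHz > fs/2 = 19.1 kHz, folds to fs − 24.2 kHz = 14 kHz.
58.2 kHz mod fs = 20 kHz.
20 kHz > fs/2 = 19.1 kHz, folds to fs − 20 kHz = 18.2 kHz.
143.2 kHz mod fs = 28.6 kHz.
28.6 kHz > fs/2 = 19.1 kHz, folds to fs − 28.6 kHz = 9.6 kHz.
105 kHz mod fs = 28.6 kHz.
28.6 kHz > fs/2 = 19.1 kHz, folds to fs − 28.6 kHz = 9.6 kHz.
Distinct values: {9.6 kHz, 14 kHz, 18.2 kHz}.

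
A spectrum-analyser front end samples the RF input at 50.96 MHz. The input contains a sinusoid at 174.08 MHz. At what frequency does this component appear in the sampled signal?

21.2 MHz

174.08 MHz mod fs = 21.2 MHz.
21.2 MHz ≤ fs/2 = 25.48 MHz, appears at 21.2 MHz.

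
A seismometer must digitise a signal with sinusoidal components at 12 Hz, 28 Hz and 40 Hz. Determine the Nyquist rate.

Highest-frequency component: 40 Hz.
Nyquist rate = 2 × 40 Hz = 80 Hz.

80 Hz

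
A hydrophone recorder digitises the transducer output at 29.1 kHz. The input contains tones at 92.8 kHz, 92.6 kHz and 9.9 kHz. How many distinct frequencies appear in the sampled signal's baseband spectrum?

3

fs/2 = 14.55 kHz.
92.8 kHz mod fs = 5.5 kHz.
5.5 kHz ≤ fs/2 = 14.55 kHz, appears at 5.5 kHz.
92.6 kHz mod fs = 5.3 kHz.
5.3 kHz ≤ fs/2 = 14.55 kHz, appears at 5.3 kHz.
9.9 kHz ≤ fs/2 = 14.55 kHz, passes unchanged.
Distinct values: {5.3 kHz, 5.5 kHz, 9.9 kHz} → 3.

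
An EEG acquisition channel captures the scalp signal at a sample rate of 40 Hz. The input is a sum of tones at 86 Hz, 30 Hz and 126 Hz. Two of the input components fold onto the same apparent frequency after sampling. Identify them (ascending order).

fs/2 = 20 Hz.
86 Hz mod fs = 6 Hz.
6 Hz ≤ fs/2 = 20 Hz, appears at 6 Hz.
30 Hz > fs/2 = 20 Hz, folds to fs − 30 Hz = 10 Hz.
126 Hz mod fs = 6 Hz.
6 Hz ≤ fs/2 = 20 Hz, appears at 6 Hz.
86 Hz and 126 Hz both map to 6 Hz.

86 Hz, 126 Hz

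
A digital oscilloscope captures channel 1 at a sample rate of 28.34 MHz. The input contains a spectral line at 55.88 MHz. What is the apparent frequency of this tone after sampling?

0.8 MHz

55.88 MHz mod fs = 27.54 MHz.
27.54 MHz > fs/2 = 14.17 MHz, folds to fs − 27.54 MHz = 0.8 MHz.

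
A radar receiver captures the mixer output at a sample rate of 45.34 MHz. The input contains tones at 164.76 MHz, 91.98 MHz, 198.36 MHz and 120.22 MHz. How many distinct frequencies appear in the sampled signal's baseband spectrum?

fs/2 = 22.67 MHz.
164.76 MHz mod fs = 28.74 MHz.
28.74 MHz > fs/2 = 22.67 MHz, folds to fs − 28.74 MHz = 16.6 MHz.
91.98 MHz mod fs = 1.3 MHz.
1.3 MHz ≤ fs/2 = 22.67 MHz, appears at 1.3 MHz.
198.36 MHz mod fs = 17 MHz.
17 MHz ≤ fs/2 = 22.67 MHz, appears at 17 MHz.
120.22 MHz mod fs = 29.54 MHz.
29.54 MHz > fs/2 = 22.67 MHz, folds to fs − 29.54 MHz = 15.8 MHz.
Distinct values: {1.3 MHz, 15.8 MHz, 16.6 MHz, 17 MHz} → 4.

4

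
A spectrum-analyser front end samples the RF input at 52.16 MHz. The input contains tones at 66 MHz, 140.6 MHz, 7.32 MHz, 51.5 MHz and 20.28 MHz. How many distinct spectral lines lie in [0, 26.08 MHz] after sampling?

fs/2 = 26.08 MHz.
66 MHz mod fs = 13.84 MHz.
13.84 MHz ≤ fs/2 = 26.08 MHz, appears at 13.84 MHz.
140.6 MHz mod fs = 36.28 MHz.
36.28 MHz > fs/2 = 26.08 MHz, folds to fs − 36.28 MHz = 15.88 MHz.
7.32 MHz ≤ fs/2 = 26.08 MHz, passes unchanged.
51.5 MHz > fs/2 = 26.08 MHz, folds to fs − 51.5 MHz = 0.66 MHz.
20.28 MHz ≤ fs/2 = 26.08 MHz, passes unchanged.
Distinct values: {0.66 MHz, 7.32 MHz, 13.84 MHz, 15.88 MHz, 20.28 MHz} → 5.

5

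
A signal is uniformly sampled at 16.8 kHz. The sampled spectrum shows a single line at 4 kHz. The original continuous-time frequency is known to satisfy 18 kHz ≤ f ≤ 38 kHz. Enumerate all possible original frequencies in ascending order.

20.8 kHz, 29.6 kHz, 37.6 kHz

Frequencies that alias to 4 kHz are k·fs ± 4 kHz for integer k ≥ 0.
k=0: 4 kHz.
k=1: 12.8 kHz, 20.8 kHz.
k=2: 29.6 kHz, 37.6 kHz.
k=3: 46.4 kHz, 54.4 kHz.
Within [18 kHz, 38 kHz]: 20.8 kHz, 29.6 kHz, 37.6 kHz.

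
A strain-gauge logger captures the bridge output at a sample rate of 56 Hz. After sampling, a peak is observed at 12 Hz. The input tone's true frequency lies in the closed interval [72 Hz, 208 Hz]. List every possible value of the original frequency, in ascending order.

100 Hz, 124 Hz, 156 Hz, 180 Hz

Frequencies that alias to 12 Hz are k·fs ± 12 Hz for integer k ≥ 0.
k=0: 12 Hz.
k=1: 44 Hz, 68 Hz.
k=2: 100 Hz, 124 Hz.
k=3: 156 Hz, 180 Hz.
k=4: 212 Hz, 236 Hz.
Within [72 Hz, 208 Hz]: 100 Hz, 124 Hz, 156 Hz, 180 Hz.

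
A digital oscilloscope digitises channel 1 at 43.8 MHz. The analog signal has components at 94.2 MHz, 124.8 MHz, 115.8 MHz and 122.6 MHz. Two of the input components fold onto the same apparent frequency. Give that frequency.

fs/2 = 21.9 MHz.
94.2 MHz mod fs = 6.6 MHz.
6.6 MHz ≤ fs/2 = 21.9 MHz, appears at 6.6 MHz.
124.8 MHz mod fs = 37.2 MHz.
37.2 MHz > fs/2 = 21.9 MHz, folds to fs − 37.2 MHz = 6.6 MHz.
115.8 MHz mod fs = 28.2 MHz.
28.2 MHz > fs/2 = 21.9 MHz, folds to fs − 28.2 MHz = 15.6 MHz.
122.6 MHz mod fs = 35 MHz.
35 MHz > fs/2 = 21.9 MHz, folds to fs − 35 MHz = 8.8 MHz.
94.2 MHz and 124.8 MHz both map to 6.6 MHz.

6.6 MHz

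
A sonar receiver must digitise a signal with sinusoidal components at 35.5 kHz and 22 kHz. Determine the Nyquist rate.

71 kHz

Highest-frequency component: 35.5 kHz.
Nyquist rate = 2 × 35.5 kHz = 71 kHz.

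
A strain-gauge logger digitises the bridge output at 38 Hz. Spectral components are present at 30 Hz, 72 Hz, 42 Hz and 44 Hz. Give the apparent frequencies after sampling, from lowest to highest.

fs/2 = 19 Hz.
30 Hz > fs/2 = 19 Hz, folds to fs − 30 Hz = 8 Hz.
72 Hz mod fs = 34 Hz.
34 Hz > fs/2 = 19 Hz, folds to fs − 34 Hz = 4 Hz.
42 Hz mod fs = 4 Hz.
4 Hz ≤ fs/2 = 19 Hz, appears at 4 Hz.
44 Hz mod fs = 6 Hz.
6 Hz ≤ fs/2 = 19 Hz, appears at 6 Hz.
Distinct values: {4 Hz, 6 Hz, 8 Hz}.

4 Hz, 6 Hz, 8 Hz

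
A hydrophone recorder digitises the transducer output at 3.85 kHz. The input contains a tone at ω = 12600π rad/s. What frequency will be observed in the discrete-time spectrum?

ω = 12600π rad/s → f = ω/(2π) = 6300 Hz = 6.3 kHz.
6.3 kHz mod fs = 2.45 kHz.
2.45 kHz > fs/2 = 1.925 kHz, folds to fs − 2.45 kHz = 1.4 kHz.

1.4 kHz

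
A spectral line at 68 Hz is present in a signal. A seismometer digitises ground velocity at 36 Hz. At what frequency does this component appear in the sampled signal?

4 Hz

68 Hz mod fs = 32 Hz.
32 Hz > fs/2 = 18 Hz, folds to fs − 32 Hz = 4 Hz.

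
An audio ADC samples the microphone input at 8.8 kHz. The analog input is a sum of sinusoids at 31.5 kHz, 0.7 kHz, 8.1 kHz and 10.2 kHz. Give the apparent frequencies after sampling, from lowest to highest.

fs/2 = 4.4 kHz.
31.5 kHz mod fs = 5.1 kHz.
5.1 kHz > fs/2 = 4.4 kHz, folds to fs − 5.1 kHz = 3.7 kHz.
0.7 kHz ≤ fs/2 = 4.4 kHz, passes unchanged.
8.1 kHz > fs/2 = 4.4 kHz, folds to fs − 8.1 kHz = 0.7 kHz.
10.2 kHz mod fs = 1.4 kHz.
1.4 kHz ≤ fs/2 = 4.4 kHz, appears at 1.4 kHz.
Distinct values: {0.7 kHz, 1.4 kHz, 3.7 kHz}.

0.7 kHz, 1.4 kHz, 3.7 kHz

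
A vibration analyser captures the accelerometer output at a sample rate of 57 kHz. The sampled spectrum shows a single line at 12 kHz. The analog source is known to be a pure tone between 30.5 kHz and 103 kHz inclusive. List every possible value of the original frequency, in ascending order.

Frequencies that alias to 12 kHz are k·fs ± 12 kHz for integer k ≥ 0.
k=0: 12 kHz.
k=1: 45 kHz, 69 kHz.
k=2: 102 kHz, 126 kHz.
k=3: 159 kHz, 183 kHz.
Within [30.5 kHz, 103 kHz]: 45 kHz, 69 kHz, 102 kHz.

45 kHz, 69 kHz, 102 kHz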